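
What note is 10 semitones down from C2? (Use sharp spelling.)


C2: chromatic position 0 in octave 2 → absolute = 2×12 + 0 = 24
Transpose down 10: 24 - 10 = 14
14 = 1×12 + 2 → D in octave 1
Result = D1


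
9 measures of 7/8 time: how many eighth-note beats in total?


Working:
Time signature 7/8: the bottom number 8 means the eighth note gets one count
The top number 7 means 7 eighth-note beats per measure
Total = 7 × 9 measures
= 63 eighth-note beats


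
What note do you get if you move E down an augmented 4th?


augmented 4th: 4 letter names, 6 semitones
Letter: E - 3 → B
Pitch: E - 6 semitones, spelled as a B → Bb
= Bb


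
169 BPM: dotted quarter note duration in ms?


Let's work it out.
One quarter-note beat = 60000 / BPM = 60000 / 169 ms
Dotted quarter note = 3/2 × quarter note
Duration = 3/2 × 60000 / 169 = 90000 / 169
= 532.5 ms


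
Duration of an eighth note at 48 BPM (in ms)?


Step by step:
One quarter-note beat = 60000 / BPM = 60000 / 48 ms
Eighth note = 1/2 × quarter note
Duration = 1/2 × 60000 / 48 = 30000 / 48
= 625.0 ms


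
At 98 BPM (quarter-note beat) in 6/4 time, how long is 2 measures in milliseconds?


Quarter-note beat duration = 60000 / 98 ms
Beats per measure (6/4) = 6
One measure = 6 × 60000 / 98 = 360000 / 98 ms
2 measures = 2 × 360000 / 98 = 720000 / 98
= 7346.9 ms


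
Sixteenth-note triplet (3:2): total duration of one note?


Reasoning:
Triplet: 3 notes occupy the space of 2 sixteenth notes
Space = 2 × 1/4 = 1/2 beats
Each triplet note = 1/2 / 3 = 1/6 beats
= 1/6 beats


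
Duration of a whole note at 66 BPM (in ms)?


One quarter-note beat = 60000 / BPM = 60000 / 66 ms
Whole note = 4 × quarter note
Duration = 4 × 60000 / 66 = 240000 / 66
= 3636.4 ms


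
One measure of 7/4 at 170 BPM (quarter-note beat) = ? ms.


Working:
Quarter-note beat duration = 60000 / 170 ms
Beats per measure (7/4) = 7
One measure = 7 × 60000 / 170 = 420000 / 170 ms
= 2470.6 ms


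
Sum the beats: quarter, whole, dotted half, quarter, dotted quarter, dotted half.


Reasoning:
Beat values:
  quarter = 1 beat
  whole = 4 beats
  dotted half = 3 beats
  quarter = 1 beat
  dotted quarter = 1.5 beats
  dotted half = 3 beats
Sum = 1 + 4 + 3 + 1 + 1.5 + 3
= 13.5 beats


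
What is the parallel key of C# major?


Solution.
Parallel keys share the same tonic but differ in mode
C# major → parallel is C# minor
= C# minor


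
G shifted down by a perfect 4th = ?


Working:
perfect 4th: 4 letter names, 5 semitones
Letter: G - 3 → D
Pitch: G - 5 semitones, spelled as a D → D
= D


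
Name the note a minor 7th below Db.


Let's work it out.
A 7th spans 7 letter names, so from D we land on E
A minor 7th = 10 semitones below Db
Spell E at that pitch: Eb
= Eb


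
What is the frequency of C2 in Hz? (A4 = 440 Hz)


Step by step:
f = 440 × 2^(n/12) where n = semitones from A4
C2: -33 semitones from A4
f = 440 × 2^(-33/12)
f = 65.41 Hz


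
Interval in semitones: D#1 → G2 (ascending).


Step by step:
Absolute semitone position = octave×12 + chromatic position
D#1: 1×12 + 3 = 15
G2: 2×12 + 7 = 31
Difference = 31 - 15 = 16
= 16 semitones


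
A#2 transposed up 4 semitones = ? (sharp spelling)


A#2: chromatic position 10 in octave 2 → absolute = 2×12 + 10 = 34
Transpose up 4: 34 + 4 = 38
38 = 3×12 + 2 → D in octave 3
Result = D3


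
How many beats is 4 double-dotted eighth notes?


Reasoning:
Base eighth note = 1/2 beats
Dot 1 adds half the previous value: +1/4
Dot 2 adds half the previous value: +1/8
One double-dotted eighth = 1/2 + 1/4 + 1/8 = 7/8
4 of them = 4 × 7/8 = 7/2
= 7/2 beats


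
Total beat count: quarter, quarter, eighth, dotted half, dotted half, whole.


Beat values:
  quarter = 1 beat
  quarter = 1 beat
  eighth = 0.5 beats
  dotted half = 3 beats
  dotted half = 3 beats
  whole = 4 beats
Sum = 1 + 1 + 0.5 + 3 + 3 + 4
= 12.5 beats


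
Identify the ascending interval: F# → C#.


Step by step:
Letter names: F → C spans 5 letter names → a 5th
Semitones: F# → C# = 7 half-steps
A 5th of 7 semitones is a perfect 5th
= perfect 5th


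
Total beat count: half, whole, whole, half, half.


Reasoning:
Beat values:
  half = 2 beats
  whole = 4 beats
  whole = 4 beats
  half = 2 beats
  half = 2 beats
Sum = 2 + 4 + 4 + 2 + 2
= 14 beats


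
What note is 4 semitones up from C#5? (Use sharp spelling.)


C#5: chromatic position 1 in octave 5 → absolute = 5×12 + 1 = 61
Transpose up 4: 61 + 4 = 65
65 = 5×12 + 5 → F in octave 5
Result = F5


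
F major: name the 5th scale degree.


Major scale pattern: W-W-H-W-W-W-H (2-2-1-2-2-2-1 semitones)
Starting from F:
  F + 2 semitones → G
  G + 2 semitones → A
  A + 1 semitone → Bb
  Bb + 2 semitones → C
  C + 2 semitones → D
  D + 2 semitones → E
  E + 1 semitone → F
Scale: F G A Bb C D E
Degree 5 = C


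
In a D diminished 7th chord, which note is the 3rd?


Let's work it out.
Diminished 7th chord = root + minor 3rd + diminished 5th + diminished 7th
Seventh chords stack in thirds, so the letter names are D-F-A-C
Root: D
Minor 3rd above D: F
Diminished 5th above D: Ab
Diminished 7th above D: Cb
The 3rd = F


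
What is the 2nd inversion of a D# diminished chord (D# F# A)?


Let's work it out.
Root position: D# F# A
2nd inversion: move root and 3rd up an octave
Bass note: A
Notes (bottom to top) = A D# F#


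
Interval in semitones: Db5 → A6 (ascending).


Step by step:
Absolute semitone position = octave×12 + chromatic position
Db5: 5×12 + 1 = 61
A6: 6×12 + 9 = 81
Difference = 81 - 61 = 20
= 20 semitones


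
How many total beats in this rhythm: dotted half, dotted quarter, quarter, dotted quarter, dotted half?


Solution.
Beat values:
  dotted half = 3 beats
  dotted quarter = 1.5 beats
  quarter = 1 beat
  dotted quarter = 1.5 beats
  dotted half = 3 beats
Sum = 3 + 1.5 + 1 + 1.5 + 3
= 10 beats


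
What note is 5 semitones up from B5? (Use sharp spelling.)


Solution.
B5: chromatic position 11 in octave 5 → absolute = 5×12 + 11 = 71
Transpose up 5: 71 + 5 = 76
76 = 6×12 + 4 → E in octave 6
Result = E6


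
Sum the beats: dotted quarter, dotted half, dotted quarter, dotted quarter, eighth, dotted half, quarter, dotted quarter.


Step by step:
Beat values:
  dotted quarter = 1.5 beats
  dotted half = 3 beats
  dotted quarter = 1.5 beats
  dotted quarter = 1.5 beats
  eighth = 0.5 beats
  dotted half = 3 beats
  quarter = 1 beat
  dotted quarter = 1.5 beats
Sum = 1.5 + 3 + 1.5 + 1.5 + 0.5 + 3 + 1 + 1.5
= 13.5 beats


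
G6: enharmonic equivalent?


Enharmonic notes sound the same pitch but are spelled with different letter names
G and Abb name the same pitch class
= Abb6


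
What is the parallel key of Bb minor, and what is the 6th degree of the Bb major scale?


Parallel keys share the same tonic but differ in mode
Bb minor → parallel is Bb major
Bb major scale: Bb C D Eb F G A
= Bb major; 6th degree = G


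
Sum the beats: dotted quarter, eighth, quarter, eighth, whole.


Let's work it out.
Beat values:
  dotted quarter = 1.5 beats
  eighth = 0.5 beats
  quarter = 1 beat
  eighth = 0.5 beats
  whole = 4 beats
Sum = 1.5 + 0.5 + 1 + 0.5 + 4
= 7.5 beats


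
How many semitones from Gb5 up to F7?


Absolute semitone position = octave×12 + chromatic position
Gb5: 5×12 + 6 = 66
F7: 7×12 + 5 = 89
Difference = 89 - 66 = 23
= 23 semitones


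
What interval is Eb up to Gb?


Reasoning:
Letter names: E → G spans 3 letter names → a 3rd
Semitones: Eb → Gb = 3 half-steps
A 3rd of 3 semitones is a minor 3rd
= minor 3rd


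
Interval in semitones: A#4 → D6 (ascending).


Absolute semitone position = octave×12 + chromatic position
A#4: 4×12 + 10 = 58
D6: 6×12 + 2 = 74
Difference = 74 - 58 = 16
= 16 semitones


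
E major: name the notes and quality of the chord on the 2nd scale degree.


Solution.
E major scale: E F# G# A B C# D#
Diatonic triad on degree 2 stacks scale notes 2, 4, 6: F# A C#
F#→A = 3 semitones; F#→C# = 7 semitones → minor triad
= F# A C# (minor)


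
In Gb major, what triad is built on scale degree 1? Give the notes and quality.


Working:
Gb major scale: Gb Ab Bb Cb Db Eb F
Diatonic triad on degree 1 stacks scale notes 1, 3, 5: Gb Bb Db
Gb→Bb = 4 semitones; Gb→Db = 7 semitones → major triad
= Gb Bb Db (major)


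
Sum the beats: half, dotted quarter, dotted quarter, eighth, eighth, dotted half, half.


Step by step:
Beat values:
  half = 2 beats
  dotted quarter = 1.5 beats
  dotted quarter = 1.5 beats
  eighth = 0.5 beats
  eighth = 0.5 beats
  dotted half = 3 beats
  half = 2 beats
Sum = 2 + 1.5 + 1.5 + 0.5 + 0.5 + 3 + 2
= 11 beats


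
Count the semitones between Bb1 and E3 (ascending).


Solution.
Absolute semitone position = octave×12 + chromatic position
Bb1: 1×12 + 10 = 22
E3: 3×12 + 4 = 40
Difference = 40 - 22 = 18
= 18 semitones


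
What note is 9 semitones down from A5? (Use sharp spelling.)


Working:
A5: chromatic position 9 in octave 5 → absolute = 5×12 + 9 = 69
Transpose down 9: 69 - 9 = 60
60 = 5×12 + 0 → C in octave 5
Result = C5


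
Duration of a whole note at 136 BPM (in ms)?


Step by step:
One quarter-note beat = 60000 / BPM = 60000 / 136 ms
Whole note = 4 × quarter note
Duration = 4 × 60000 / 136 = 240000 / 136
= 1764.7 ms


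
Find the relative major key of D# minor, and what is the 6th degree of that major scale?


Step by step:
The relative major shares the key signature and is a minor 3rd above the minor tonic
A minor 3rd above D# is F#
→ relative major of D# minor is F# major
F# major scale: F# G# A# B C# D# E#
= F# major; 6th degree = D#


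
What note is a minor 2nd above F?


Let's work it out.
A 2nd spans 2 letter names, so from F we land on G
A minor 2nd = 1 semitone above F
Spell G at that pitch: Gb
= Gb


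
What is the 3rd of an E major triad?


Working:
Major triad = root + major 3rd (4 semitones) + perfect 5th (7 semitones)
A triad on E stacks thirds, so the chord tones use letter names E-G-B
Root: E
Major 3rd above E: G#
Perfect 5th above E: B
The 3rd = G#


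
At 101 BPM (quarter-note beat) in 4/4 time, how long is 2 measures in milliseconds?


Quarter-note beat duration = 60000 / 101 ms
Beats per measure (4/4) = 4
One measure = 4 × 60000 / 101 = 240000 / 101 ms
2 measures = 2 × 240000 / 101 = 480000 / 101
= 4752.5 ms


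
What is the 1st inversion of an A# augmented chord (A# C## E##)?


Root position: A# C## E##
1st inversion: move root up an octave
Bass note: C##
Notes (bottom to top) = C## E## A#


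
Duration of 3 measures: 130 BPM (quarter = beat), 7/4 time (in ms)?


Working:
Quarter-note beat duration = 60000 / 130 ms
Beats per measure (7/4) = 7
One measure = 7 × 60000 / 130 = 420000 / 130 ms
3 measures = 3 × 420000 / 130 = 1260000 / 130
= 9692.3 ms


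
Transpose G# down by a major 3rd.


Reasoning:
major 3rd: 3 letter names, 4 semitones
Letter: G - 2 → E
Pitch: G# - 4 semitones, spelled as an E → E
= E


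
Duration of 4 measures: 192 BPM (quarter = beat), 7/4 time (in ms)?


Step by step:
Quarter-note beat duration = 60000 / 192 ms
Beats per measure (7/4) = 7
One measure = 7 × 60000 / 192 = 420000 / 192 ms
4 measures = 4 × 420000 / 192 = 1680000 / 192
= 8750.0 ms


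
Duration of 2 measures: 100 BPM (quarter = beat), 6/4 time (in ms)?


Step by step:
Quarter-note beat duration = 60000 / 100 ms
Beats per measure (6/4) = 6
One measure = 6 × 60000 / 100 = 360000 / 100 ms
2 measures = 2 × 360000 / 100 = 720000 / 100
= 7200.0 ms


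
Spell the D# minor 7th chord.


Minor 7th chord = root + minor 3rd + perfect 5th + minor 7th
Seventh chords stack in thirds, so the letter names are D-F-A-C
Root: D#
Minor 3rd above D#: F#
Perfect 5th above D#: A#
Minor 7th above D#: C#
Chord = D# F# A# C#


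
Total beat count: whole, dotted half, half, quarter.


Step by step:
Beat values:
  whole = 4 beats
  dotted half = 3 beats
  half = 2 beats
  quarter = 1 beat
Sum = 4 + 3 + 2 + 1
= 10 beats


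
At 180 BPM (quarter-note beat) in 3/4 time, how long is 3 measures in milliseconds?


Quarter-note beat duration = 60000 / 180 ms
Beats per measure (3/4) = 3
One measure = 3 × 60000 / 180 = 180000 / 180 ms
3 measures = 3 × 180000 / 180 = 540000 / 180
= 3000.0 ms


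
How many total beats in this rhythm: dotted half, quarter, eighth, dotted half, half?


Beat values:
  dotted half = 3 beats
  quarter = 1 beat
  eighth = 0.5 beats
  dotted half = 3 beats
  half = 2 beats
Sum = 3 + 1 + 0.5 + 3 + 2
= 9.5 beats


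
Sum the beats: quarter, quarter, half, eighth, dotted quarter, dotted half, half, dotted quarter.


Working:
Beat values:
  quarter = 1 beat
  quarter = 1 beat
  half = 2 beats
  eighth = 0.5 beats
  dotted quarter = 1.5 beats
  dotted half = 3 beats
  half = 2 beats
  dotted quarter = 1.5 beats
Sum = 1 + 1 + 2 + 0.5 + 1.5 + 3 + 2 + 1.5
= 12.5 beats


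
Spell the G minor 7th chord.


Reasoning:
Minor 7th chord = root + minor 3rd + perfect 5th + minor 7th
Seventh chords stack in thirds, so the letter names are G-B-D-F
Root: G
Minor 3rd above G: Bb
Perfect 5th above G: D
Minor 7th above G: F
Chord = G Bb D F


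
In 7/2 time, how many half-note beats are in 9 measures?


Time signature 7/2: the bottom number 2 means the half note gets one count
The top number 7 means 7 half-note beats per measure
Total = 7 × 9 measures
= 63 half-note beats


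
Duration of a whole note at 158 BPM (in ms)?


Working:
One quarter-note beat = 60000 / BPM = 60000 / 158 ms
Whole note = 4 × quarter note
Duration = 4 × 60000 / 158 = 240000 / 158
= 1519.0 ms


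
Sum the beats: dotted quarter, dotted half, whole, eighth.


Let's work it out.
Beat values:
  dotted quarter = 1.5 beats
  dotted half = 3 beats
  whole = 4 beats
  eighth = 0.5 beats
Sum = 1.5 + 3 + 4 + 0.5
= 9 beats


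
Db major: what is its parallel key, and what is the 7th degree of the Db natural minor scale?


Reasoning:
Parallel keys share the same tonic but differ in mode
Db major → parallel is Db minor
Db natural minor scale: Db Eb Fb Gb Ab Bbb Cb
= Db minor; 7th degree = Cb


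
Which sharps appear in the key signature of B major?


Sharp major keys follow the circle of fifths: C(0), G(1), D(2), A(3), E(4), B(5), F#(6), C#(7)
B major has 5 sharps
Order of sharps: F# C# G# D# A# E# B# → first 5: F#, C#, G#, D#, A#
= F#, C#, G#, D#, A#


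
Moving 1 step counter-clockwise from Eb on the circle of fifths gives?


Reasoning:
Each counter-clockwise step moves down a perfect 5th (= up a perfect 4th)
From Eb: Eb → Ab
= Ab


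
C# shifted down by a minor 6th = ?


minor 6th: 6 letter names, 8 semitones
Letter: C - 5 → E
Pitch: C# - 8 semitones, spelled as an E → E#
= E#


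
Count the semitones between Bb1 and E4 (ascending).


Working:
Absolute semitone position = octave×12 + chromatic position
Bb1: 1×12 + 10 = 22
E4: 4×12 + 4 = 52
Difference = 52 - 22 = 30
= 30 semitones


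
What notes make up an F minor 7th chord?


Solution.
Minor 7th chord = root + minor 3rd + perfect 5th + minor 7th
Seventh chords stack in thirds, so the letter names are F-A-C-E
Root: F
Minor 3rd above F: Ab
Perfect 5th above F: C
Minor 7th above F: Eb
Chord = F Ab C Eb


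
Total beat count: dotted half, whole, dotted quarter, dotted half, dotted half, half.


Solution.
Beat values:
  dotted half = 3 beats
  whole = 4 beats
  dotted quarter = 1.5 beats
  dotted half = 3 beats
  dotted half = 3 beats
  half = 2 beats
Sum = 3 + 4 + 1.5 + 3 + 3 + 2
= 16.5 beats


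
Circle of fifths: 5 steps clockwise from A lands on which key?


Let's work it out.
Each clockwise step on the circle of fifths moves up a perfect 5th
From A: A → E → B → F#/Gb → Db → Ab
= Ab


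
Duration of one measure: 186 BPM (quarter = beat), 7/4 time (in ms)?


Working:
Quarter-note beat duration = 60000 / 186 ms
Beats per measure (7/4) = 7
One measure = 7 × 60000 / 186 = 420000 / 186 ms
= 2258.1 ms


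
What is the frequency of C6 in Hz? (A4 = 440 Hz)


Let's work it out.
f = 440 × 2^(n/12) where n = semitones from A4
C6: 15 semitones from A4
f = 440 × 2^(15/12)
f = 1046.50 Hz


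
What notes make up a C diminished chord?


Reasoning:
Diminished triad = root + minor 3rd (3 semitones) + diminished 5th (6 semitones)
A triad on C stacks thirds, so the chord tones use letter names C-E-G
Root: C
Minor 3rd above C: Eb
Diminished 5th above C: Gb
Chord = C Eb Gb


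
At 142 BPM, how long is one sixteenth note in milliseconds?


Step by step:
One quarter-note beat = 60000 / BPM = 60000 / 142 ms
Sixteenth note = 1/4 × quarter note
Duration = 1/4 × 60000 / 142 = 15000 / 142
= 105.6 ms


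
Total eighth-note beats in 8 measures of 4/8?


Solution.
Time signature 4/8: the bottom number 8 means the eighth note gets one count
The top number 4 means 4 eighth-note beats per measure
Total = 4 × 8 measures
= 32 eighth-note beats


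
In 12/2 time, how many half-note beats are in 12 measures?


Step by step:
Time signature 12/2: the bottom number 2 means the half note gets one count
The top number 12 means 12 half-note beats per measure
Total = 12 × 12 measures
= 144 half-note beats


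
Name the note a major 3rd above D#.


A 3rd spans 3 letter names, so from D we land on F
A major 3rd = 4 semitones above D#
Spell F at that pitch: F##
= F##


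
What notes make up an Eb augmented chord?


Reasoning:
Augmented triad = root + major 3rd (4 semitones) + augmented 5th (8 semitones)
A triad on Eb stacks thirds, so the chord tones use letter names E-G-B
Root: Eb
Major 3rd above Eb: G
Augmented 5th above Eb: B
Chord = Eb G B


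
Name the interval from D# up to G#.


Solution.
Letter names: D → G spans 4 letter names → a 4th
Semitones: D# → G# = 5 half-steps
A 4th of 5 semitones is a perfect 4th
= perfect 4th


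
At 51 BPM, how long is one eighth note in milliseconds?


Step by step:
One quarter-note beat = 60000 / BPM = 60000 / 51 ms
Eighth note = 1/2 × quarter note
Duration = 1/2 × 60000 / 51 = 30000 / 51
= 588.2 ms


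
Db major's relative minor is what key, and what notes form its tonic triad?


Step by step:
The relative minor shares the major's key signature and starts on its 6th degree
6th degree = a major 6th above the tonic; a major 6th above Db is Bb
→ relative minor of Db major is Bb minor
Tonic triad of Bb minor = root + minor 3rd + perfect 5th = Bb Db F
= Bb minor; triad = Bb Db F


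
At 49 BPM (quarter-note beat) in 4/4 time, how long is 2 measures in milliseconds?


Solution.
Quarter-note beat duration = 60000 / 49 ms
Beats per measure (4/4) = 4
One measure = 4 × 60000 / 49 = 240000 / 49 ms
2 measures = 2 × 240000 / 49 = 480000 / 49
= 9795.9 ms


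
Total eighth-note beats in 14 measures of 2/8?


Time signature 2/8: the bottom number 8 means the eighth note gets one count
The top number 2 means 2 eighth-note beats per measure
Total = 2 × 14 measures
= 28 eighth-note beats


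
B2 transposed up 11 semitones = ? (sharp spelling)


B2: chromatic position 11 in octave 2 → absolute = 2×12 + 11 = 35
Transpose up 11: 35 + 11 = 46
46 = 3×12 + 10 → A# in octave 3
Result = A#3


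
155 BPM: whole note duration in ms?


Solution.
One quarter-note beat = 60000 / BPM = 60000 / 155 ms
Whole note = 4 × quarter note
Duration = 4 × 60000 / 155 = 240000 / 155
= 1548.4 ms


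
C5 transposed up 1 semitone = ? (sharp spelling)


C5: chromatic position 0 in octave 5 → absolute = 5×12 + 0 = 60
Transpose up 1: 60 + 1 = 61
61 = 5×12 + 1 → C# in octave 5
Result = C#5


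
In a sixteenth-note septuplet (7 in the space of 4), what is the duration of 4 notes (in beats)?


Septuplet: 7 notes occupy the space of 4 sixteenth notes
Space = 4 × 1/4 = 1 beat
Each septuplet note = 1 / 7 = 1/7 beats
4 notes = 4 × 1/7 = 4/7
= 4/7 beats


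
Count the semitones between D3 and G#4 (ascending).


Step by step:
Absolute semitone position = octave×12 + chromatic position
D3: 3×12 + 2 = 38
G#4: 4×12 + 8 = 56
Difference = 56 - 38 = 18
= 18 semitones


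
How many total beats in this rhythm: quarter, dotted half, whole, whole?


Reasoning:
Beat values:
  quarter = 1 beat
  dotted half = 3 beats
  whole = 4 beats
  whole = 4 beats
Sum = 1 + 3 + 4 + 4
= 12 beats


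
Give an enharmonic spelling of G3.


Step by step:
Enharmonic notes sound the same pitch but are spelled with different letter names
G and Abb name the same pitch class
= Abb3


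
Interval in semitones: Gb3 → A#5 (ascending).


Absolute semitone position = octave×12 + chromatic position
Gb3: 3×12 + 6 = 42
A#5: 5×12 + 10 = 70
Difference = 70 - 42 = 28
= 28 semitones


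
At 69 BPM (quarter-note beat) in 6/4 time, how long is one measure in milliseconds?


Solution.
Quarter-note beat duration = 60000 / 69 ms
Beats per measure (6/4) = 6
One measure = 6 × 60000 / 69 = 360000 / 69 ms
= 5217.4 ms


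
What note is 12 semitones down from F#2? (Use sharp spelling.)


Step by step:
F#2: chromatic position 6 in octave 2 → absolute = 2×12 + 6 = 30
Transpose down 12: 30 - 12 = 18
18 = 1×12 + 6 → F# in octave 1
Result = F#1


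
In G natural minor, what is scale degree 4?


Working:
Natural minor scale pattern: W-H-W-W-H-W-W (2-1-2-2-1-2-2 semitones)
Starting from G:
  G + 2 semitones → A
  A + 1 semitone → Bb
  Bb + 2 semitones → C
  C + 2 semitones → D
  D + 1 semitone → Eb
  Eb + 2 semitones → F
  F + 2 semitones → G
Scale: G A Bb C D Eb F
Degree 4 = C


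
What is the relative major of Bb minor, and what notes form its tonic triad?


The relative major shares the key signature and is a minor 3rd above the minor tonic
A minor 3rd above Bb is Db
→ relative major of Bb minor is Db major
Tonic triad of Db major = root + major 3rd + perfect 5th = Db F Ab
= Db major; triad = Db F Ab


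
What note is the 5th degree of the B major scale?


Step by step:
Major scale pattern: W-W-H-W-W-W-H (2-2-1-2-2-2-1 semitones)
Starting from B:
  B + 2 semitones → C#
  C# + 2 semitones → D#
  D# + 1 semitone → E
  E + 2 semitones → F#
  F# + 2 semitones → G#
  G# + 2 semitones → A#
  A# + 1 semitone → B
Scale: B C# D# E F# G# A#
Degree 5 = F#


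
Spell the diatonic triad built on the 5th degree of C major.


C major scale: C D E F G A B
Diatonic triad on degree 5 stacks scale notes 5, 7, 2: G B D
G→B = 4 semitones; G→D = 7 semitones → major triad
= G B D (major)


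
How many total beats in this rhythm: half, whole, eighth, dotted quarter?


Beat values:
  half = 2 beats
  whole = 4 beats
  eighth = 0.5 beats
  dotted quarter = 1.5 beats
Sum = 2 + 4 + 0.5 + 1.5
= 8 beats


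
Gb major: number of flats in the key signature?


Flat major keys: C(0), F(1), Bb(2), Eb(3), Ab(4), Db(5), Gb(6), Cb(7)
Gb major has 6 flats
Order of flats: Bb Eb Ab Db Gb Cb Fb → first 6: Bb, Eb, Ab, Db, Gb, Cb
= 6 flats


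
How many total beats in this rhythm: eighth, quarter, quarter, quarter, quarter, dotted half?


Let's work it out.
Beat values:
  eighth = 0.5 beats
  quarter = 1 beat
  quarter = 1 beat
  quarter = 1 beat
  quarter = 1 beat
  dotted half = 3 beats
Sum = 0.5 + 1 + 1 + 1 + 1 + 3
= 7.5 beats


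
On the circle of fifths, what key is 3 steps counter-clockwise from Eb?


Working:
Each counter-clockwise step moves down a perfect 5th (= up a perfect 4th)
From Eb: Eb → Ab → Db → F#/Gb
= F#/Gb


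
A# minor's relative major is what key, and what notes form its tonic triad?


The relative major shares the key signature and is a minor 3rd above the minor tonic
A minor 3rd above A# is C#
→ relative major of A# minor is C# major
Tonic triad of C# major = root + major 3rd + perfect 5th = C# E# G#
= C# major; triad = C# E# G#


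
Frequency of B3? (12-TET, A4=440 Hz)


f = 440 × 2^(n/12) where n = semitones from A4
B3: -10 semitones from A4
f = 440 × 2^(-10/12)
f = 246.94 Hz


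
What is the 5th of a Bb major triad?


Working:
Major triad = root + major 3rd (4 semitones) + perfect 5th (7 semitones)
A triad on Bb stacks thirds, so the chord tones use letter names B-D-F
Root: Bb
Major 3rd above Bb: D
Perfect 5th above Bb: F
The 5th = F


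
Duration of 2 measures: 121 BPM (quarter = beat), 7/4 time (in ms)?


Solution.
Quarter-note beat duration = 60000 / 121 ms
Beats per measure (7/4) = 7
One measure = 7 × 60000 / 121 = 420000 / 121 ms
2 measures = 2 × 420000 / 121 = 840000 / 121
= 6942.1 ms


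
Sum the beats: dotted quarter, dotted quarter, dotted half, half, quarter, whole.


Step by step:
Beat values:
  dotted quarter = 1.5 beats
  dotted quarter = 1.5 beats
  dotted half = 3 beats
  half = 2 beats
  quarter = 1 beat
  whole = 4 beats
Sum = 1.5 + 1.5 + 3 + 2 + 1 + 4
= 13 beats


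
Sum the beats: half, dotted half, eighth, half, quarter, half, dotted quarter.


Beat values:
  half = 2 beats
  dotted half = 3 beats
  eighth = 0.5 beats
  half = 2 beats
  quarter = 1 beat
  half = 2 beats
  dotted quarter = 1.5 beats
Sum = 2 + 3 + 0.5 + 2 + 1 + 2 + 1.5
= 12 beats


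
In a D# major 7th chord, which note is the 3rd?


Major 7th chord = root + major 3rd + perfect 5th + major 7th
Seventh chords stack in thirds, so the letter names are D-F-A-C
Root: D#
Major 3rd above D#: F##
Perfect 5th above D#: A#
Major 7th above D#: C##
The 3rd = F##


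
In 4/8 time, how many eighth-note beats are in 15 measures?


Reasoning:
Time signature 4/8: the bottom number 8 means the eighth note gets one count
The top number 4 means 4 eighth-note beats per measure
Total = 4 × 15 measures
= 60 eighth-note beats


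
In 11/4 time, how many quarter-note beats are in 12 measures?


Let's work it out.
Time signature 11/4: the bottom number 4 means the quarter note gets one count
The top number 11 means 11 quarter-note beats per measure
Total = 11 × 12 measures
= 132 quarter-note beats


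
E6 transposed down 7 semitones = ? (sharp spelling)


Step by step:
E6: chromatic position 4 in octave 6 → absolute = 6×12 + 4 = 76
Transpose down 7: 76 - 7 = 69
69 = 5×12 + 9 → A in octave 5
Result = A5


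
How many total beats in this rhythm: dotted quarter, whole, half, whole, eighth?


Step by step:
Beat values:
  dotted quarter = 1.5 beats
  whole = 4 beats
  half = 2 beats
  whole = 4 beats
  eighth = 0.5 beats
Sum = 1.5 + 4 + 2 + 4 + 0.5
= 12 beats


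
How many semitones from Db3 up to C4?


Working:
Absolute semitone position = octave×12 + chromatic position
Db3: 3×12 + 1 = 37
C4: 4×12 + 0 = 48
Difference = 48 - 37 = 11
= 11 semitones


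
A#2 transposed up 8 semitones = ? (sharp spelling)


Working:
A#2: chromatic position 10 in octave 2 → absolute = 2×12 + 10 = 34
Transpose up 8: 34 + 8 = 42
42 = 3×12 + 6 → F# in octave 3
Result = F#3


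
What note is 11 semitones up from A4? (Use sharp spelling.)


Step by step:
A4: chromatic position 9 in octave 4 → absolute = 4×12 + 9 = 57
Transpose up 11: 57 + 11 = 68
68 = 5×12 + 8 → G# in octave 5
Result = G#5


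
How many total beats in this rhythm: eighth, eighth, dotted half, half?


Solution.
Beat values:
  eighth = 0.5 beats
  eighth = 0.5 beats
  dotted half = 3 beats
  half = 2 beats
Sum = 0.5 + 0.5 + 3 + 2
= 6 beats


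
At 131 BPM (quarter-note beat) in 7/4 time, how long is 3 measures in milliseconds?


Quarter-note beat duration = 60000 / 131 ms
Beats per measure (7/4) = 7
One measure = 7 × 60000 / 131 = 420000 / 131 ms
3 measures = 3 × 420000 / 131 = 1260000 / 131
= 9618.3 ms


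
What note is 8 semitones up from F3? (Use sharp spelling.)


Reasoning:
F3: chromatic position 5 in octave 3 → absolute = 3×12 + 5 = 41
Transpose up 8: 41 + 8 = 49
49 = 4×12 + 1 → C# in octave 4
Result = C#4


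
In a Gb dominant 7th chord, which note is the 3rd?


Dominant 7th chord = root + major 3rd + perfect 5th + minor 7th
Seventh chords stack in thirds, so the letter names are G-B-D-F
Root: Gb
Major 3rd above Gb: Bb
Perfect 5th above Gb: Db
Minor 7th above Gb: Fb
The 3rd = Bb


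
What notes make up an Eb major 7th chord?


Major 7th chord = root + major 3rd + perfect 5th + major 7th
Seventh chords stack in thirds, so the letter names are E-G-B-D
Root: Eb
Major 3rd above Eb: G
Perfect 5th above Eb: Bb
Major 7th above Eb: D
Chord = Eb G Bb D


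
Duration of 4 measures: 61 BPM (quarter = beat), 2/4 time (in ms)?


Quarter-note beat duration = 60000 / 61 ms
Beats per measure (2/4) = 2
One measure = 2 × 60000 / 61 = 120000 / 61 ms
4 measures = 4 × 120000 / 61 = 480000 / 61
= 7868.9 ms


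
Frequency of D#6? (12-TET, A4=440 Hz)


f = 440 × 2^(n/12) where n = semitones from A4
D#6: 18 semitones from A4
f = 440 × 2^(18/12)
f = 1244.51 Hz


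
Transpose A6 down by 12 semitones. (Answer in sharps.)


Let's work it out.
A6: chromatic position 9 in octave 6 → absolute = 6×12 + 9 = 81
Transpose down 12: 81 - 12 = 69
69 = 5×12 + 9 → A in octave 5
Result = A5


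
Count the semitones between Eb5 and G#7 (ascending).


Let's work it out.
Absolute semitone position = octave×12 + chromatic position
Eb5: 5×12 + 3 = 63
G#7: 7×12 + 8 = 92
Difference = 92 - 63 = 29
= 29 semitones


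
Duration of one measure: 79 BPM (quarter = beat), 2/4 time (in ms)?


Working:
Quarter-note beat duration = 60000 / 79 ms
Beats per measure (2/4) = 2
One measure = 2 × 60000 / 79 = 120000 / 79 ms
= 1519.0 ms


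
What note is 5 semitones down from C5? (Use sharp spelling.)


Let's work it out.
C5: chromatic position 0 in octave 5 → absolute = 5×12 + 0 = 60
Transpose down 5: 60 - 5 = 55
55 = 4×12 + 7 → G in octave 4
Result = G4


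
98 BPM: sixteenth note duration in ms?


Let's work it out.
One quarter-note beat = 60000 / BPM = 60000 / 98 ms
Sixteenth note = 1/4 × quarter note
Duration = 1/4 × 60000 / 98 = 15000 / 98
= 153.1 ms


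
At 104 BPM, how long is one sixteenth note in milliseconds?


Solution.
One quarter-note beat = 60000 / BPM = 60000 / 104 ms
Sixteenth note = 1/4 × quarter note
Duration = 1/4 × 60000 / 104 = 15000 / 104
= 144.2 ms


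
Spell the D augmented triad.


Reasoning:
Augmented triad = root + major 3rd (4 semitones) + augmented 5th (8 semitones)
A triad on D stacks thirds, so the chord tones use letter names D-F-A
Root: D
Major 3rd above D: F#
Augmented 5th above D: A#
Chord = D F# A#


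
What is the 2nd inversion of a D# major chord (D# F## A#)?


Working:
Root position: D# F## A#
2nd inversion: move root and 3rd up an octave
Bass note: A#
Notes (bottom to top) = A# D# F##


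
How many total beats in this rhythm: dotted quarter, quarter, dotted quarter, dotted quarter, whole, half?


Let's work it out.
Beat values:
  dotted quarter = 1.5 beats
  quarter = 1 beat
  dotted quarter = 1.5 beats
  dotted quarter = 1.5 beats
  whole = 4 beats
  half = 2 beats
Sum = 1.5 + 1 + 1.5 + 1.5 + 4 + 2
= 11.5 beats


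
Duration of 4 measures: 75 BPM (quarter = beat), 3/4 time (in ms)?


Quarter-note beat duration = 60000 / 75 ms
Beats per measure (3/4) = 3
One measure = 3 × 60000 / 75 = 180000 / 75 ms
4 measures = 4 × 180000 / 75 = 720000 / 75
= 9600.0 ms


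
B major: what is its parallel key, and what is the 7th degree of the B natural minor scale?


Reasoning:
Parallel keys share the same tonic but differ in mode
B major → parallel is B minor
B natural minor scale: B C# D E F# G A
= B minor; 7th degree = A


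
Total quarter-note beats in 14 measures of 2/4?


Solution.
Time signature 2/4: the bottom number 4 means the quarter note gets one count
The top number 2 means 2 quarter-note beats per measure
Total = 2 × 14 measures
= 28 quarter-note beats


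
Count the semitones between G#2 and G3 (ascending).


Step by step:
Absolute semitone position = octave×12 + chromatic position
G#2: 2×12 + 8 = 32
G3: 3×12 + 7 = 43
Difference = 43 - 32 = 11
= 11 semitones


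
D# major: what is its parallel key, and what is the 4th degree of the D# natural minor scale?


Parallel keys share the same tonic but differ in mode
D# major → parallel is D# minor
D# natural minor scale: D# E# F# G# A# B C#
= D# minor; 4th degree = G#


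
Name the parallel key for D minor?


Parallel keys share the same tonic but differ in mode
D minor → parallel is D major
= D major


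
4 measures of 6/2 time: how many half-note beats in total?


Reasoning:
Time signature 6/2: the bottom number 2 means the half note gets one count
The top number 6 means 6 half-note beats per measure
Total = 6 × 4 measures
= 24 half-note beats


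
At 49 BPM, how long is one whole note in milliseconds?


One quarter-note beat = 60000 / BPM = 60000 / 49 ms
Whole note = 4 × quarter note
Duration = 4 × 60000 / 49 = 240000 / 49
= 4898.0 ms


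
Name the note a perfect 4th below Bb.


A 4th spans 4 letter names, so from B we land on F
A perfect 4th = 5 semitones below Bb
Spell F at that pitch: F
= F


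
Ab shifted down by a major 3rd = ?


Let's work it out.
major 3rd: 3 letter names, 4 semitones
Letter: A - 2 → F
Pitch: Ab - 4 semitones, spelled as an F → Fb
= Fb


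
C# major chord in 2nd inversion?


Let's work it out.
Root position: C# E# G#
2nd inversion: move root and 3rd up an octave
Bass note: G#
Notes (bottom to top) = G# C# E#


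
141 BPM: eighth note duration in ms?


One quarter-note beat = 60000 / BPM = 60000 / 141 ms
Eighth note = 1/2 × quarter note
Duration = 1/2 × 60000 / 141 = 30000 / 141
= 212.8 ms


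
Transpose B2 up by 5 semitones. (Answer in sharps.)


Working:
B2: chromatic position 11 in octave 2 → absolute = 2×12 + 11 = 35
Transpose up 5: 35 + 5 = 40
40 = 3×12 + 4 → E in octave 3
Result = E3


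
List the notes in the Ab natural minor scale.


Natural minor scale pattern: W-H-W-W-H-W-W (2-1-2-2-1-2-2 semitones)
Starting from Ab:
  Ab + 2 semitones → Bb
  Bb + 1 semitone → Cb
  Cb + 2 semitones → Db
  Db + 2 semitones → Eb
  Eb + 1 semitone → Fb
  Fb + 2 semitones → Gb
  Gb + 2 semitones → Ab
Scale = Ab Bb Cb Db Eb Fb Gb


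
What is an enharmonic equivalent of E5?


Let's work it out.
Enharmonic notes sound the same pitch but are spelled with different letter names
E and D## name the same pitch class
= D##5


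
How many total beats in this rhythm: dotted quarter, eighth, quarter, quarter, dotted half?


Reasoning:
Beat values:
  dotted quarter = 1.5 beats
  eighth = 0.5 beats
  quarter = 1 beat
  quarter = 1 beat
  dotted half = 3 beats
Sum = 1.5 + 0.5 + 1 + 1 + 3
= 7 beats


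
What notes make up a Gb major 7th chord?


Solution.
Major 7th chord = root + major 3rd + perfect 5th + major 7th
Seventh chords stack in thirds, so the letter names are G-B-D-F
Root: Gb
Major 3rd above Gb: Bb
Perfect 5th above Gb: Db
Major 7th above Gb: F
Chord = Gb Bb Db F


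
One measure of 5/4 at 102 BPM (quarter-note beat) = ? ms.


Reasoning:
Quarter-note beat duration = 60000 / 102 ms
Beats per measure (5/4) = 5
One measure = 5 × 60000 / 102 = 300000 / 102 ms
= 2941.2 ms


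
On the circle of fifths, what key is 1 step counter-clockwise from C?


Each counter-clockwise step moves down a perfect 5th (= up a perfect 4th)
From C: C → F
= F


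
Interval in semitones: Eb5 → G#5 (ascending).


Working:
Absolute semitone position = octave×12 + chromatic position
Eb5: 5×12 + 3 = 63
G#5: 5×12 + 8 = 68
Difference = 68 - 63 = 5
= 5 semitones


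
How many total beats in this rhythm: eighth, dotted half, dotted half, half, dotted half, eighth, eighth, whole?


Let's work it out.
Beat values:
  eighth = 0.5 beats
  dotted half = 3 beats
  dotted half = 3 beats
  half = 2 beats
  dotted half = 3 beats
  eighth = 0.5 beats
  eighth = 0.5 beats
  whole = 4 beats
Sum = 0.5 + 3 + 3 + 2 + 3 + 0.5 + 0.5 + 4
= 16.5 beats


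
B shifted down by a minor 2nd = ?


Reasoning:
minor 2nd: 2 letter names, 1 semitones
Letter: B - 1 → A
Pitch: B - 1 semitones, spelled as an A → A#
= A#


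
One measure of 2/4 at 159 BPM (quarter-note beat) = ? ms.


Solution.
Quarter-note beat duration = 60000 / 159 ms
Beats per measure (2/4) = 2
One measure = 2 × 60000 / 159 = 120000 / 159 ms
= 754.7 ms


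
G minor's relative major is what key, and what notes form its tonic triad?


The relative major shares the key signature and is a minor 3rd above the minor tonic
A minor 3rd above G is Bb
→ relative major of G minor is Bb major
Tonic triad of Bb major = root + major 3rd + perfect 5th = Bb D F
= Bb major; triad = Bb D F


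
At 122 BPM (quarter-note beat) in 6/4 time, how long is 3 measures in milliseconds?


Step by step:
Quarter-note beat duration = 60000 / 122 ms
Beats per measure (6/4) = 6
One measure = 6 × 60000 / 122 = 360000 / 122 ms
3 measures = 3 × 360000 / 122 = 1080000 / 122
= 8852.5 ms


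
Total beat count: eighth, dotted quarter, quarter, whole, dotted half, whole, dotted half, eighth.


Beat values:
  eighth = 0.5 beats
  dotted quarter = 1.5 beats
  quarter = 1 beat
  whole = 4 beats
  dotted half = 3 beats
  whole = 4 beats
  dotted half = 3 beats
  eighth = 0.5 beats
Sum = 0.5 + 1.5 + 1 + 4 + 3 + 4 + 3 + 0.5
= 17.5 beats


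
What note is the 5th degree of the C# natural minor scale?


Solution.
Natural minor scale pattern: W-H-W-W-H-W-W (2-1-2-2-1-2-2 semitones)
Starting from C#:
  C# + 2 semitones → D#
  D# + 1 semitone → E
  E + 2 semitones → F#
  F# + 2 semitones → G#
  G# + 1 semitone → A
  A + 2 semitones → B
  B + 2 semitones → C#
Scale: C# D# E F# G# A B
Degree 5 = G#


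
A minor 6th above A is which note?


Step by step:
A 6th spans 6 letter names, so from A we land on F
A minor 6th = 8 semitones above A
Spell F at that pitch: F
= F


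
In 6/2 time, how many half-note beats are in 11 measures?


Solution.
Time signature 6/2: the bottom number 2 means the half note gets one count
The top number 6 means 6 half-note beats per measure
Total = 6 × 11 measures
= 66 half-note beats


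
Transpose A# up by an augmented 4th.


augmented 4th: 4 letter names, 6 semitones
Letter: A + 3 → D
Pitch: A# + 6 semitones, spelled as a D → D##
= D##


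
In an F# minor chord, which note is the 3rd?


Solution.
Minor triad = root + minor 3rd (3 semitones) + perfect 5th (7 semitones)
A triad on F# stacks thirds, so the chord tones use letter names F-A-C
Root: F#
Minor 3rd above F#: A
Perfect 5th above F#: C#
The 3rd = A


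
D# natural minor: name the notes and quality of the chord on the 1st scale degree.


Reasoning:
D# natural minor scale: D# E# F# G# A# B C#
Diatonic triad on degree 1 stacks scale notes 1, 3, 5: D# F# A#
D#→F# = 3 semitones; D#→A# = 7 semitones → minor triad
= D# F# A# (minor)


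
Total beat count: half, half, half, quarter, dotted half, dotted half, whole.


Beat values:
  half = 2 beats
  half = 2 beats
  half = 2 beats
  quarter = 1 beat
  dotted half = 3 beats
  dotted half = 3 beats
  whole = 4 beats
Sum = 2 + 2 + 2 + 1 + 3 + 3 + 4
= 17 beats


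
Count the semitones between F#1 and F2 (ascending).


Solution.
Absolute semitone position = octave×12 + chromatic position
F#1: 1×12 + 6 = 18
F2: 2×12 + 5 = 29
Difference = 29 - 18 = 11
= 11 semitones


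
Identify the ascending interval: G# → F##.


Letter names: G → F spans 7 letter names → a 7th
Semitones: G# → F## = 11 half-steps
A 7th of 11 semitones is a major 7th
= major 7th


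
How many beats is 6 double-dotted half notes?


Reasoning:
Base half note = 2 beats
Dot 1 adds half the previous value: +1
Dot 2 adds half the previous value: +1/2
One double-dotted half = 2 + 1 + 1/2 = 7/2
6 of them = 6 × 7/2 = 21
= 21 beats
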